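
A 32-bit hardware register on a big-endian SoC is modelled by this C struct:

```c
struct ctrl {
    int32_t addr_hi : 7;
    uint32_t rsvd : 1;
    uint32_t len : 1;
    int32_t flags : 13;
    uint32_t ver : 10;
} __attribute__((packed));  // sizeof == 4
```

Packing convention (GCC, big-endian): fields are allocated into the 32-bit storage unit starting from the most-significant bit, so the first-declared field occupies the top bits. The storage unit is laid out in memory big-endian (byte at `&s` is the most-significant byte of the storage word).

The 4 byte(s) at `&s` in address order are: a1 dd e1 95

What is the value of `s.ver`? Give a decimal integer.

405

[0]=0xa1 [1]=0xdd [2]=0xe1 [3]=0x95 (big-endian) → word 0xa1dde195
addr_hi:7 @ bit 25 → (0xa1dde195>>25)&0x7f = 0x50
rsvd:1 @ bit 24 → (0xa1dde195>>24)&0x1 = 0x1
len:1 @ bit 23 → (0xa1dde195>>23)&0x1 = 0x1
flags:13 @ bit 10 → (0xa1dde195>>10)&0x1fff = 0x1778
ver:10 @ bit 0 → (0xa1dde195>>0)&0x3ff = 0x195  ←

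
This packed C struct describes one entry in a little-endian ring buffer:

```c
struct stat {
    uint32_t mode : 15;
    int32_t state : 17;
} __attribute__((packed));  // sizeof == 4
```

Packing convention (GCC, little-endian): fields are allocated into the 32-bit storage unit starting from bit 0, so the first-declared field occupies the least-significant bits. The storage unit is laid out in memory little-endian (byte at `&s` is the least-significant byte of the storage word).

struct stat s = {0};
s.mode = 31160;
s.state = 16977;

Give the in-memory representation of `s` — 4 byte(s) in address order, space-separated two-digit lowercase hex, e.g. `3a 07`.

[0+:15] mode=31160 & 0x7fff = 0x79b8; word=0x000079b8
[15+:17] state=16977 & 0x1ffff = 0x4251; word=0x2128f9b8
word = 0x2128f9b8 → little-endian bytes:
  [0]=0xb8  [1]=0xf9  [2]=0x28  [3]=0x21

b8 f9 28 21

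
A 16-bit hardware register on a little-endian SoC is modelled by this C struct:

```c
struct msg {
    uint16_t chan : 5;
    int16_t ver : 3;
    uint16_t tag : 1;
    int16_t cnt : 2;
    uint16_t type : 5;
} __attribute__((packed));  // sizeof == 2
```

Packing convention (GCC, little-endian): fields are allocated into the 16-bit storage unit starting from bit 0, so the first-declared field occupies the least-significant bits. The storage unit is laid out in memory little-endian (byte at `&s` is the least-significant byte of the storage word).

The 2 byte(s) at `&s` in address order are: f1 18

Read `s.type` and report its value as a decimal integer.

[0]=0xf1 [1]=0x18 (little-endian) → word 0x18f1
chan:5 @ bit 0 → (0x18f1>>0)&0x1f = 0x11
ver:3 @ bit 5 → (0x18f1>>5)&0x7 = 0x7
tag:1 @ bit 8 → (0x18f1>>8)&0x1 = 0x0
cnt:2 @ bit 9 → (0x18f1>>9)&0x3 = 0x0
type:5 @ bit 11 → (0x18f1>>11)&0x1f = 0x3  ←

3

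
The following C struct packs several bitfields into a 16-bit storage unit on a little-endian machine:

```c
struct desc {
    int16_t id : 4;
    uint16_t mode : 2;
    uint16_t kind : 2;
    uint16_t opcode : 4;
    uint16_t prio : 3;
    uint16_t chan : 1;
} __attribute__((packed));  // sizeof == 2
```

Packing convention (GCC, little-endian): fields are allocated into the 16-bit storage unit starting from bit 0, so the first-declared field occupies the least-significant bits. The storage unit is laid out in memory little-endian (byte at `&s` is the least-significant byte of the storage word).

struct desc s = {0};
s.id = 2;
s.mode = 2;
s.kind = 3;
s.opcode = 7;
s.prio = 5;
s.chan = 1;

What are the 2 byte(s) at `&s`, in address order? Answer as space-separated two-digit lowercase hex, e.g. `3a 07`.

id:4 = 2 → 0x2 << 0 → word 0x0002
mode:2 = 2 → 0x2 << 4 → word 0x0022
kind:2 = 3 → 0x3 << 6 → word 0x00e2
opcode:4 = 7 → 0x7 << 8 → word 0x07e2
prio:3 = 5 → 0x5 << 12 → word 0x57e2
chan:1 = 1 → 0x1 << 15 → word 0xd7e2
word = 0xd7e2 → little-endian bytes:
  [0]=0xe2  [1]=0xd7

e2 d7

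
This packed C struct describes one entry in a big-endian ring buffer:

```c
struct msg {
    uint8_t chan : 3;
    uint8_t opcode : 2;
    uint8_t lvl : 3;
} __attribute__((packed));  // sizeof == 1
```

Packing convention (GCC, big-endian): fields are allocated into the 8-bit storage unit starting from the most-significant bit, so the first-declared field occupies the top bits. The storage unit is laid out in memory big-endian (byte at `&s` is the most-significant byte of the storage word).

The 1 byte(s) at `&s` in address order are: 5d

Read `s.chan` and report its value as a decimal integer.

2

[0]=0x5d (big-endian) → word 0x5d
chan:3 @ bit 5 → (0x5d>>5)&0x7 = 0x2  ←
opcode:2 @ bit 3 → (0x5d>>3)&0x3 = 0x3
lvl:3 @ bit 0 → (0x5d>>0)&0x7 = 0x5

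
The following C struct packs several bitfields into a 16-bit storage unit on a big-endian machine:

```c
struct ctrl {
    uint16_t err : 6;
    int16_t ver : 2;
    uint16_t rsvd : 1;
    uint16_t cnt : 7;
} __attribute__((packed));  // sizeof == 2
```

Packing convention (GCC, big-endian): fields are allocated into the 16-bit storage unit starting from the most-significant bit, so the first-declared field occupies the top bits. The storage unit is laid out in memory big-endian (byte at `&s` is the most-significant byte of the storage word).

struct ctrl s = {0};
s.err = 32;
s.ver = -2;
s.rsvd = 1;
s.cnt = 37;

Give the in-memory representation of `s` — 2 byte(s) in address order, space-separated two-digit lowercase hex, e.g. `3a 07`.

err:6 = 32 → 0x20 << 10 → word 0x8000
ver:2 = -2 → 0x2 << 8 → word 0x8200
rsvd:1 = 1 → 0x1 << 7 → word 0x8280
cnt:7 = 37 → 0x25 << 0 → word 0x82a5
word = 0x82a5 → big-endian bytes:
  [0]=0x82  [1]=0xa5

82 a5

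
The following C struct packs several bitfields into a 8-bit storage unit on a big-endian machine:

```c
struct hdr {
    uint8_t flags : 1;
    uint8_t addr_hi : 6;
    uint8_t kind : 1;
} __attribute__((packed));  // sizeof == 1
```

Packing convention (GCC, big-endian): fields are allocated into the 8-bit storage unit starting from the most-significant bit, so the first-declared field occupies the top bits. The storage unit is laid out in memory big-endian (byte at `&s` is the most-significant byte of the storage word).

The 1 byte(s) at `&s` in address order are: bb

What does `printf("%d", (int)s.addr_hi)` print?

[0]=0xbb (big-endian) → word 0xbb
flags:1 @ bit 7 → (0xbb>>7)&0x1 = 0x1
addr_hi:6 @ bit 1 → (0xbb>>1)&0x3f = 0x1d  ←
kind:1 @ bit 0 → (0xbb>>0)&0x1 = 0x1

29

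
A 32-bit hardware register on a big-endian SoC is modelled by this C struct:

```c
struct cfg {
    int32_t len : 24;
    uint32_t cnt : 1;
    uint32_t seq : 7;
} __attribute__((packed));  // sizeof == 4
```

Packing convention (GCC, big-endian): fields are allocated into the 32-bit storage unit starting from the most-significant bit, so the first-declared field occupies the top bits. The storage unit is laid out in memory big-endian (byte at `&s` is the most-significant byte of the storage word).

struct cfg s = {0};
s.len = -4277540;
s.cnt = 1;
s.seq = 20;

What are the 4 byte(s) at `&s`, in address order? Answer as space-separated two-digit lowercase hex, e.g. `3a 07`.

be ba dc 94

[8+:24] len=-4277540 & 0xffffff = 0xbebadc; word=0xbebadc00
[7+:1] cnt=1 & 0x1 = 0x1; word=0xbebadc80
[0+:7] seq=20 & 0x7f = 0x14; word=0xbebadc94
word = 0xbebadc94 → big-endian bytes:
  [0]=0xbe  [1]=0xba  [2]=0xdc  [3]=0x94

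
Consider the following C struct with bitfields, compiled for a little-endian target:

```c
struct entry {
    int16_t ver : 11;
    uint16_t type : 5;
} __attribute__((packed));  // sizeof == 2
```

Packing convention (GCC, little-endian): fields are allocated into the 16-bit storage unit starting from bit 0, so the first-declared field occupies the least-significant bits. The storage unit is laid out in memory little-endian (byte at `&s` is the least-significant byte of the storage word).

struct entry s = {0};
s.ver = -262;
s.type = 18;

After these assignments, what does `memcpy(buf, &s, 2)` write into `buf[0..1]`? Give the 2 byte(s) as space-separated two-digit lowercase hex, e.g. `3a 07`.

fa 96

[0+:11] ver=-262 & 0x7ff = 0x6fa; word=0x06fa
[11+:5] type=18 & 0x1f = 0x12; word=0x96fa
word = 0x96fa → little-endian bytes:
  [0]=0xfa  [1]=0x96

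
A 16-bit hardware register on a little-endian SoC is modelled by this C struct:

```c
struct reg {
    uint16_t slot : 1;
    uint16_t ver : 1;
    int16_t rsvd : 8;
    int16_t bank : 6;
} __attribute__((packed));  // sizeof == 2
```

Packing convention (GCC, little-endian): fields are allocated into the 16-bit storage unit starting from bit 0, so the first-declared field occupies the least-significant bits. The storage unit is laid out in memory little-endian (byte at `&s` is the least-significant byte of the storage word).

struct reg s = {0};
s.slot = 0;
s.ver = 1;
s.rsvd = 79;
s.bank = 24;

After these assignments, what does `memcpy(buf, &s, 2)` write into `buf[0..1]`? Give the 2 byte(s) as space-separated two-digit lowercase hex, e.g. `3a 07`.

3e 61

slot (1b) val=0 bits=0x0 at bit 0: 0x0000
ver (1b) val=1 bits=0x1 at bit 1: 0x0002
rsvd (8b) val=79 bits=0x4f at bit 2: 0x013e
bank (6b) val=24 bits=0x18 at bit 10: 0x613e
word = 0x613e → little-endian bytes:
  [0]=0x3e  [1]=0x61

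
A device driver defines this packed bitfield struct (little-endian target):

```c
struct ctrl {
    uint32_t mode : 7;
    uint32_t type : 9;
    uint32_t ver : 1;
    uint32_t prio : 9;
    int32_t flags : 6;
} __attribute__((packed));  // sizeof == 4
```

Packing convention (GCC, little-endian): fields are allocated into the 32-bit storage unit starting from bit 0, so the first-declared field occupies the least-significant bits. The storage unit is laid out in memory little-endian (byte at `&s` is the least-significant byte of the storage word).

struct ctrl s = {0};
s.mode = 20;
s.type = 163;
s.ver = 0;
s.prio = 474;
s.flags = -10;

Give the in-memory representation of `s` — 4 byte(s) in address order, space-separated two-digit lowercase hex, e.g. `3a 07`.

94 51 b4 db

[0+:7] mode=20 & 0x7f = 0x14; word=0x00000014
[7+:9] type=163 & 0x1ff = 0xa3; word=0x00005194
[16+:1] ver=0 & 0x1 = 0x0; word=0x00005194
[17+:9] prio=474 & 0x1ff = 0x1da; word=0x03b45194
[26+:6] flags=-10 & 0x3f = 0x36; word=0xdbb45194
word = 0xdbb45194 → little-endian bytes:
  [0]=0x94  [1]=0x51  [2]=0xb4  [3]=0xdb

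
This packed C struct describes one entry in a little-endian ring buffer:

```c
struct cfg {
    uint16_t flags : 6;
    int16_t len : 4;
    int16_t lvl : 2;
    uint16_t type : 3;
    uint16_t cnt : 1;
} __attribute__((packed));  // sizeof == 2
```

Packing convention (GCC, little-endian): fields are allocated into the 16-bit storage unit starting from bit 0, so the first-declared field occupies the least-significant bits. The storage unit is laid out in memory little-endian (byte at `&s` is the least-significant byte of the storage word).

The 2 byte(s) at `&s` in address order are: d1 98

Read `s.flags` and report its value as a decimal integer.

17

[0]=0xd1 [1]=0x98 (little-endian) → word 0x98d1
flags:6 @ bit 0 → (0x98d1>>0)&0x3f = 0x11  ←
len:4 @ bit 6 → (0x98d1>>6)&0xf = 0x3
lvl:2 @ bit 10 → (0x98d1>>10)&0x3 = 0x2
type:3 @ bit 12 → (0x98d1>>12)&0x7 = 0x1
cnt:1 @ bit 15 → (0x98d1>>15)&0x1 = 0x1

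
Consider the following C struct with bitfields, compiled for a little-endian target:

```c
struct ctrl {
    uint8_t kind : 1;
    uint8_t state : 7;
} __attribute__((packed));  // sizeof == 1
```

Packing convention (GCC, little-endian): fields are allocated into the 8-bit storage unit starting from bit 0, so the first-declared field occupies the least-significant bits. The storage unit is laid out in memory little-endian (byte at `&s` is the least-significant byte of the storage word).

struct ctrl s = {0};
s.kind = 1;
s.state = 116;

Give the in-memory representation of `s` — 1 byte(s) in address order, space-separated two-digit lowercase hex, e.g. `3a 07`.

e9

kind:1 = 1 → 0x1 << 0 → word 0x01
state:7 = 116 → 0x74 << 1 → word 0xe9
word = 0xe9 → little-endian bytes:
  [0]=0xe9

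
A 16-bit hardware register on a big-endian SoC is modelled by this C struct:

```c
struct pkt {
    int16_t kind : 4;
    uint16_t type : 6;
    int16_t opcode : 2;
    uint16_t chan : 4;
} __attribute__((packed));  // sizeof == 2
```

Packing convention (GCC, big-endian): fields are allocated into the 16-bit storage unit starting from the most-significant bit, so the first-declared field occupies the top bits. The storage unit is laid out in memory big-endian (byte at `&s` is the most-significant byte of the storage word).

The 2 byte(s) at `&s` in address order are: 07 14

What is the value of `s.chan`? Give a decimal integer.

[0]=0x07 [1]=0x14 (big-endian) → word 0x0714
kind [12+:4] = (word>>12) & 0xf = 0
type [6+:6] = (word>>6) & 0x3f = 28
opcode [4+:2] = (word>>4) & 0x3 = 1
chan [0+:4] = (word>>0) & 0xf = 4  ←

4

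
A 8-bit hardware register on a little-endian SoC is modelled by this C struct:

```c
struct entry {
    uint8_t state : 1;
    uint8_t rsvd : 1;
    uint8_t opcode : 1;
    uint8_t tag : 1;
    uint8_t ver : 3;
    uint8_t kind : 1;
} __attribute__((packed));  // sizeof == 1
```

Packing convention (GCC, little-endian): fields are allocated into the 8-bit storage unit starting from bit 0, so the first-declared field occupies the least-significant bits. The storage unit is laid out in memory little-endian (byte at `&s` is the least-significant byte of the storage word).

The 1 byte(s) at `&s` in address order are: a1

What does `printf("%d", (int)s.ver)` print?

[0]=0xa1 (little-endian) → word 0xa1
state [0+:1] = (word>>0) & 0x1 = 1
rsvd [1+:1] = (word>>1) & 0x1 = 0
opcode [2+:1] = (word>>2) & 0x1 = 0
tag [3+:1] = (word>>3) & 0x1 = 0
ver [4+:3] = (word>>4) & 0x7 = 2  ←
kind [7+:1] = (word>>7) & 0x1 = 1

2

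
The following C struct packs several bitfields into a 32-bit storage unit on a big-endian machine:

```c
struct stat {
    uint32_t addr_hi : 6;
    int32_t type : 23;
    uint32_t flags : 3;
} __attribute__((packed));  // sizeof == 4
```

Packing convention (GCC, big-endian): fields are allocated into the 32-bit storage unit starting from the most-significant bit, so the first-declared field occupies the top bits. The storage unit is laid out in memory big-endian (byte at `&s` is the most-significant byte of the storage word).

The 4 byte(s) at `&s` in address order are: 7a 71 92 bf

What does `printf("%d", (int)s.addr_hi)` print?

30

[0]=0x7a [1]=0x71 [2]=0x92 [3]=0xbf (big-endian) → word 0x7a7192bf
addr_hi [26+:6] = (word>>26) & 0x3f = 30  ←
type [3+:23] = (word>>3) & 0x7fffff = 5124695
flags [0+:3] = (word>>0) & 0x7 = 7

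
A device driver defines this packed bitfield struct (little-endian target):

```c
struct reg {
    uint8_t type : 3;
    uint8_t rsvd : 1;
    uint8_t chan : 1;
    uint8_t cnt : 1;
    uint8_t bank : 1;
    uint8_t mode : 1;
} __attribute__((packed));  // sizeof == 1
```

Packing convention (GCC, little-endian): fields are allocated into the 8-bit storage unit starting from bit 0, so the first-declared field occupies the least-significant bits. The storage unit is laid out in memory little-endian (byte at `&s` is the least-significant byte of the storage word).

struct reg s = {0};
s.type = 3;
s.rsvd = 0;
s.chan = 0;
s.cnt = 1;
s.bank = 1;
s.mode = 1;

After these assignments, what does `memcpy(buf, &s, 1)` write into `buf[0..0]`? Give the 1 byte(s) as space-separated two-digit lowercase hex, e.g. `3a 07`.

[0+:3] type=3 & 0x7 = 0x3; word=0x03
[3+:1] rsvd=0 & 0x1 = 0x0; word=0x03
[4+:1] chan=0 & 0x1 = 0x0; word=0x03
[5+:1] cnt=1 & 0x1 = 0x1; word=0x23
[6+:1] bank=1 & 0x1 = 0x1; word=0x63
[7+:1] mode=1 & 0x1 = 0x1; word=0xe3
word = 0xe3 → little-endian bytes:
  [0]=0xe3

e3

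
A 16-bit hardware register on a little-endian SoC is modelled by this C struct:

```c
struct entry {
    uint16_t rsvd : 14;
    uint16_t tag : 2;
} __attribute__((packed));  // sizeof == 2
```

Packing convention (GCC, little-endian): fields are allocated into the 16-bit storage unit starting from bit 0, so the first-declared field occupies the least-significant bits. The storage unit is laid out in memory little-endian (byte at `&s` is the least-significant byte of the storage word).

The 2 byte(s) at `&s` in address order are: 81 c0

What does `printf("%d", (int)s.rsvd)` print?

[0]=0x81 [1]=0xc0 (little-endian) → word 0xc081
rsvd [0+:14] = (word>>0) & 0x3fff = 129  ←
tag [14+:2] = (word>>14) & 0x3 = 3

129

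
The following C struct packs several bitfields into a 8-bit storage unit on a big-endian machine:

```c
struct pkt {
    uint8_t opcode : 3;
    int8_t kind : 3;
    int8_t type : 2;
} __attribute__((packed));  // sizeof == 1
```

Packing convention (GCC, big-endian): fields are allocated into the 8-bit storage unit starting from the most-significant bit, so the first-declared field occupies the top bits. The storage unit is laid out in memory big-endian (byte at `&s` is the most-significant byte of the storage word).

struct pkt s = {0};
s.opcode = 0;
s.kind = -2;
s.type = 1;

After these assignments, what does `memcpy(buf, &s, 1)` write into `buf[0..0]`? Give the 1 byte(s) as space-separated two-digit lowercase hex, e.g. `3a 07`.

opcode (3b) val=0 bits=0x0 at bit 5: 0x00
kind (3b) val=-2 bits=0x6 at bit 2: 0x18
type (2b) val=1 bits=0x1 at bit 0: 0x19
word = 0x19 → big-endian bytes:
  [0]=0x19

19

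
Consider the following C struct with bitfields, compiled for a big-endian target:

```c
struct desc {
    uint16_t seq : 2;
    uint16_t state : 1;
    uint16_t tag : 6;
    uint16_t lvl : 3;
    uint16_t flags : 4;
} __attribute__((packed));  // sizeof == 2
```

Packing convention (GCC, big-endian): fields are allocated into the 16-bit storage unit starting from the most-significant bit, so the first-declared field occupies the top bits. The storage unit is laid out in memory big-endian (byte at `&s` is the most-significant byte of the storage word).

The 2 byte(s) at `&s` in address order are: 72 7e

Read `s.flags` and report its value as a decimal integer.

[0]=0x72 [1]=0x7e (big-endian) → word 0x727e
seq:2 @ bit 14 → (0x727e>>14)&0x3 = 0x1
state:1 @ bit 13 → (0x727e>>13)&0x1 = 0x1
tag:6 @ bit 7 → (0x727e>>7)&0x3f = 0x24
lvl:3 @ bit 4 → (0x727e>>4)&0x7 = 0x7
flags:4 @ bit 0 → (0x727e>>0)&0xf = 0xe  ←

14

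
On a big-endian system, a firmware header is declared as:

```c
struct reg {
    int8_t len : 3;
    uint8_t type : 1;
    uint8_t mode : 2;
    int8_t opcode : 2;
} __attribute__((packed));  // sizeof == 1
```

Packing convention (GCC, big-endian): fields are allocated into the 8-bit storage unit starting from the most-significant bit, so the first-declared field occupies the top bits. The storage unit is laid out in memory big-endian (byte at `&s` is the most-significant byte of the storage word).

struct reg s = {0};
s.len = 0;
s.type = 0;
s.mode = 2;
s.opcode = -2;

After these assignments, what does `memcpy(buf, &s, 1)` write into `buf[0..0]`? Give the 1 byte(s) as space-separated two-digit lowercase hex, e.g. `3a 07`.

0a

len:3 = 0 → 0x0 << 5 → word 0x00
type:1 = 0 → 0x0 << 4 → word 0x00
mode:2 = 2 → 0x2 << 2 → word 0x08
opcode:2 = -2 → 0x2 << 0 → word 0x0a
word = 0x0a → big-endian bytes:
  [0]=0x0a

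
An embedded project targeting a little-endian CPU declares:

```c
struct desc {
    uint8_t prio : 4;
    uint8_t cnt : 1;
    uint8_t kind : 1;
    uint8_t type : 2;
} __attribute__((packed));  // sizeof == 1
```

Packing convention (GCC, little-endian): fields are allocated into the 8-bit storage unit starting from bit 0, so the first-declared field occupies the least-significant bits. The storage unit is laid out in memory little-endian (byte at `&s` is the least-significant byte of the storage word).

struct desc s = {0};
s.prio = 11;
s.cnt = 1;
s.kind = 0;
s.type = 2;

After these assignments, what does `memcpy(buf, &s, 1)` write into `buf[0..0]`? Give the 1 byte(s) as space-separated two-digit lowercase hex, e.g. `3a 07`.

9b

prio (4b) val=11 bits=0xb at bit 0: 0x0b
cnt (1b) val=1 bits=0x1 at bit 4: 0x1b
kind (1b) val=0 bits=0x0 at bit 5: 0x1b
type (2b) val=2 bits=0x2 at bit 6: 0x9b
word = 0x9b → little-endian bytes:
  [0]=0x9b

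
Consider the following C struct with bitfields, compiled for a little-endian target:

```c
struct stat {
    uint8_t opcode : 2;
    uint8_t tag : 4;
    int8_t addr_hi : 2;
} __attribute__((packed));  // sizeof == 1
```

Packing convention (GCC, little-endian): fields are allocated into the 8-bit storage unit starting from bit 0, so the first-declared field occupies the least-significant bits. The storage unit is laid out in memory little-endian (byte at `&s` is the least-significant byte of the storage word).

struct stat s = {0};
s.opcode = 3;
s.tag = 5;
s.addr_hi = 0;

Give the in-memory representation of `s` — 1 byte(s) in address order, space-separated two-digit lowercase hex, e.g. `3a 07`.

17

[0+:2] opcode=3 & 0x3 = 0x3; word=0x03
[2+:4] tag=5 & 0xf = 0x5; word=0x17
[6+:2] addr_hi=0 & 0x3 = 0x0; word=0x17
word = 0x17 → little-endian bytes:
  [0]=0x17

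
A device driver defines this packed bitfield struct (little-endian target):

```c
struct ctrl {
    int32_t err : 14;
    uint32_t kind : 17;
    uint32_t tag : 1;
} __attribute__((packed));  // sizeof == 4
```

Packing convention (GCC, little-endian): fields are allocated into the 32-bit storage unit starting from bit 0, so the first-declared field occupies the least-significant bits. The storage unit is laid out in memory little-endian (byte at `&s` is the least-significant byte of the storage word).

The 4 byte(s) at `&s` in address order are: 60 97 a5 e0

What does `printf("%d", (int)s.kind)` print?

98966

[0]=0x60 [1]=0x97 [2]=0xa5 [3]=0xe0 (little-endian) → word 0xe0a59760
err:14 @ bit 0 → (0xe0a59760>>0)&0x3fff = 0x1760
kind:17 @ bit 14 → (0xe0a59760>>14)&0x1ffff = 0x18296  ←
tag:1 @ bit 31 → (0xe0a59760>>31)&0x1 = 0x1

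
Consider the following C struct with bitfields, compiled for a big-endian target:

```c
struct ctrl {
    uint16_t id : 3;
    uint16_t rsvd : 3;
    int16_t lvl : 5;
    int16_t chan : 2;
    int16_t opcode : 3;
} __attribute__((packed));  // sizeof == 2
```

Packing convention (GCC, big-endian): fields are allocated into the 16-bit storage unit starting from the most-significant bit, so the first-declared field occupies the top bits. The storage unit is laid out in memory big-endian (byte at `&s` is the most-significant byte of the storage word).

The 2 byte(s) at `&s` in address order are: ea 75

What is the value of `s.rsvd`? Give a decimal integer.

[0]=0xea [1]=0x75 (big-endian) → word 0xea75
id:3 @ bit 13 → (0xea75>>13)&0x7 = 0x7
rsvd:3 @ bit 10 → (0xea75>>10)&0x7 = 0x2  ←
lvl:5 @ bit 5 → (0xea75>>5)&0x1f = 0x13
chan:2 @ bit 3 → (0xea75>>3)&0x3 = 0x2
opcode:3 @ bit 0 → (0xea75>>0)&0x7 = 0x5

2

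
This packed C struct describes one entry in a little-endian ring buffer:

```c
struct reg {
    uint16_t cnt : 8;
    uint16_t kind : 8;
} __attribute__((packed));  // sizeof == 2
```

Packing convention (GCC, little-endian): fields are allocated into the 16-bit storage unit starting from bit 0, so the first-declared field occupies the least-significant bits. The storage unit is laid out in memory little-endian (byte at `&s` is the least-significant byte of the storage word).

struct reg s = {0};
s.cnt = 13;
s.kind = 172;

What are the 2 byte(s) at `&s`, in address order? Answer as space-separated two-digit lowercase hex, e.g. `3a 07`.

0d ac

cnt (8b) val=13 bits=0xd at bit 0: 0x000d
kind (8b) val=172 bits=0xac at bit 8: 0xac0d
word = 0xac0d → little-endian bytes:
  [0]=0x0d  [1]=0xac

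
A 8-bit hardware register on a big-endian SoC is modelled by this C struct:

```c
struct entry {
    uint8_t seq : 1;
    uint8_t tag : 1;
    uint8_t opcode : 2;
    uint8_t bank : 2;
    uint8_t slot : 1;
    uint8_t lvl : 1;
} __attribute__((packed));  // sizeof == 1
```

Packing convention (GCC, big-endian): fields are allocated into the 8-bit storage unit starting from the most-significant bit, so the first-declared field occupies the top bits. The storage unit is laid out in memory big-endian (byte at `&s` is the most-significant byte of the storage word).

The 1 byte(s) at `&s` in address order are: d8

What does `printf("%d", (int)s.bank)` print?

[0]=0xd8 (big-endian) → word 0xd8
seq [7+:1] = (word>>7) & 0x1 = 1
tag [6+:1] = (word>>6) & 0x1 = 1
opcode [4+:2] = (word>>4) & 0x3 = 1
bank [2+:2] = (word>>2) & 0x3 = 2  ←
slot [1+:1] = (word>>1) & 0x1 = 0
lvl [0+:1] = (word>>0) & 0x1 = 0

2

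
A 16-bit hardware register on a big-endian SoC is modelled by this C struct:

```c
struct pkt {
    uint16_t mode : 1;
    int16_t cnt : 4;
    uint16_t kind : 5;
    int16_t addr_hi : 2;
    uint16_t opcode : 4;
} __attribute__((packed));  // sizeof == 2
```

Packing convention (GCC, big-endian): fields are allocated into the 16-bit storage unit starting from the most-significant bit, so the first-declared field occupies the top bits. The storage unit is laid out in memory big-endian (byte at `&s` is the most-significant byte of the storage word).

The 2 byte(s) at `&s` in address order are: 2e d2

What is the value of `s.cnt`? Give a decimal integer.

[0]=0x2e [1]=0xd2 (big-endian) → word 0x2ed2
mode:1 @ bit 15 → (0x2ed2>>15)&0x1 = 0x0
cnt:4 @ bit 11 → (0x2ed2>>11)&0xf = 0x5  ←
kind:5 @ bit 6 → (0x2ed2>>6)&0x1f = 0x1b
addr_hi:2 @ bit 4 → (0x2ed2>>4)&0x3 = 0x1
opcode:4 @ bit 0 → (0x2ed2>>0)&0xf = 0x2
cnt signed 4b, MSB=0: value = 5

5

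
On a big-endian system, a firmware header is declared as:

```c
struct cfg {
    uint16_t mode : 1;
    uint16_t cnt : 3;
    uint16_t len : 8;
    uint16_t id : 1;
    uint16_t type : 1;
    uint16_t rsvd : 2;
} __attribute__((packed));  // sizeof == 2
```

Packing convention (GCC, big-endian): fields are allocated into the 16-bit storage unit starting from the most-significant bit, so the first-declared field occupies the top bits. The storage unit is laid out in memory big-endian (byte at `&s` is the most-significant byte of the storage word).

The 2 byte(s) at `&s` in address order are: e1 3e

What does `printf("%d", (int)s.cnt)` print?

6

[0]=0xe1 [1]=0x3e (big-endian) → word 0xe13e
mode [15+:1] = (word>>15) & 0x1 = 1
cnt [12+:3] = (word>>12) & 0x7 = 6  ←
len [4+:8] = (word>>4) & 0xff = 19
id [3+:1] = (word>>3) & 0x1 = 1
type [2+:1] = (word>>2) & 0x1 = 1
rsvd [0+:2] = (word>>0) & 0x3 = 2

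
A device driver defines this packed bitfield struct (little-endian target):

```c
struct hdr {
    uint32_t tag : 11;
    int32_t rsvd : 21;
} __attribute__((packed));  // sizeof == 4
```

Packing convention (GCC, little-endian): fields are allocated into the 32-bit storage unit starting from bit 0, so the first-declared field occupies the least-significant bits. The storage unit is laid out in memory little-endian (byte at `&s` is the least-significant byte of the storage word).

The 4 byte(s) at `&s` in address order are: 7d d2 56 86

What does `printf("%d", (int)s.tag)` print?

[0]=0x7d [1]=0xd2 [2]=0x56 [3]=0x86 (little-endian) → word 0x8656d27d
tag:11 @ bit 0 → (0x8656d27d>>0)&0x7ff = 0x27d  ←
rsvd:21 @ bit 11 → (0x8656d27d>>11)&0x1fffff = 0x10cada

637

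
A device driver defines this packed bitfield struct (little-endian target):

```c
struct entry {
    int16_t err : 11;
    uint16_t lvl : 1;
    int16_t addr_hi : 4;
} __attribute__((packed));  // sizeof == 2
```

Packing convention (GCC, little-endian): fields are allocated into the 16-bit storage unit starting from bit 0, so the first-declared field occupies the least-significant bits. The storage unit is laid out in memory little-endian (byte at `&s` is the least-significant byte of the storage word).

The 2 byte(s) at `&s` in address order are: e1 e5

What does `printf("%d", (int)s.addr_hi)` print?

[0]=0xe1 [1]=0xe5 (little-endian) → word 0xe5e1
err:11 @ bit 0 → (0xe5e1>>0)&0x7ff = 0x5e1
lvl:1 @ bit 11 → (0xe5e1>>11)&0x1 = 0x0
addr_hi:4 @ bit 12 → (0xe5e1>>12)&0xf = 0xe  ←
addr_hi signed 4b, MSB=1: 14 - 16 = -2

-2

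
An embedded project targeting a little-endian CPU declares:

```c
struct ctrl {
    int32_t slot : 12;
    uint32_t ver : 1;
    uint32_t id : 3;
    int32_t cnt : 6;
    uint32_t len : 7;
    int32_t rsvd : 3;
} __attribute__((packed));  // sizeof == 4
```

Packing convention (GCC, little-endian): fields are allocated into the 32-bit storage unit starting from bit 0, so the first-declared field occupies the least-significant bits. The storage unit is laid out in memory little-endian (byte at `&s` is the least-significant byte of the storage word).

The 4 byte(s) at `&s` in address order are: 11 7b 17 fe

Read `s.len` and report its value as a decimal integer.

120

[0]=0x11 [1]=0x7b [2]=0x17 [3]=0xfe (little-endian) → word 0xfe177b11
slot:12 @ bit 0 → (0xfe177b11>>0)&0xfff = 0xb11
ver:1 @ bit 12 → (0xfe177b11>>12)&0x1 = 0x1
id:3 @ bit 13 → (0xfe177b11>>13)&0x7 = 0x3
cnt:6 @ bit 16 → (0xfe177b11>>16)&0x3f = 0x17
len:7 @ bit 22 → (0xfe177b11>>22)&0x7f = 0x78  ←
rsvd:3 @ bit 29 → (0xfe177b11>>29)&0x7 = 0x7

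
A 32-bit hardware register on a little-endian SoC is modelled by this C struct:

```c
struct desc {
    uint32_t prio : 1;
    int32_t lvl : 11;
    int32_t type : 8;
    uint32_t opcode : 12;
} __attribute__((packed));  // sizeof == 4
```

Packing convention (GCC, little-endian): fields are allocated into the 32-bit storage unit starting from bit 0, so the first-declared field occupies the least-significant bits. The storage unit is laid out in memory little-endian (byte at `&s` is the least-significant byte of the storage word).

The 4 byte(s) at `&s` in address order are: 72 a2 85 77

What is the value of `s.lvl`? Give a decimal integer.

313

[0]=0x72 [1]=0xa2 [2]=0x85 [3]=0x77 (little-endian) → word 0x7785a272
prio:1 @ bit 0 → (0x7785a272>>0)&0x1 = 0x0
lvl:11 @ bit 1 → (0x7785a272>>1)&0x7ff = 0x139  ←
type:8 @ bit 12 → (0x7785a272>>12)&0xff = 0x5a
opcode:12 @ bit 20 → (0x7785a272>>20)&0xfff = 0x778
lvl signed 11b, MSB=0: value = 313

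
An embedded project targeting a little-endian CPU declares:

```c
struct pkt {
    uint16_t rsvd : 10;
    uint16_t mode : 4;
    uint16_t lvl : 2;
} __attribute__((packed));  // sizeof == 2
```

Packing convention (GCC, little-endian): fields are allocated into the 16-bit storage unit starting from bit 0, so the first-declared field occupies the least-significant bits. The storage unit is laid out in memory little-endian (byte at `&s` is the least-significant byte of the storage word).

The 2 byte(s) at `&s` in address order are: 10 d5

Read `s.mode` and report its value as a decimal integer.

5

[0]=0x10 [1]=0xd5 (little-endian) → word 0xd510
rsvd [0+:10] = (word>>0) & 0x3ff = 272
mode [10+:4] = (word>>10) & 0xf = 5  ←
lvl [14+:2] = (word>>14) & 0x3 = 3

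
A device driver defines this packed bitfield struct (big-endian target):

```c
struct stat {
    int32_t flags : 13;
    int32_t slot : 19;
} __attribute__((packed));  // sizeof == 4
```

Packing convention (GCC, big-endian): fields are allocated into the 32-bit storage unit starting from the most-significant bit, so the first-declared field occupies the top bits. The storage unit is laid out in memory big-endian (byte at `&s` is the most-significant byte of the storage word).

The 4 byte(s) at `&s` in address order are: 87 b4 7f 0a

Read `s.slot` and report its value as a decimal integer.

[0]=0x87 [1]=0xb4 [2]=0x7f [3]=0x0a (big-endian) → word 0x87b47f0a
flags [19+:13] = (word>>19) & 0x1fff = 4342
slot [0+:19] = (word>>0) & 0x7ffff = 294666  ←
slot signed 19b, MSB=1: 294666 - 524288 = -229622

-229622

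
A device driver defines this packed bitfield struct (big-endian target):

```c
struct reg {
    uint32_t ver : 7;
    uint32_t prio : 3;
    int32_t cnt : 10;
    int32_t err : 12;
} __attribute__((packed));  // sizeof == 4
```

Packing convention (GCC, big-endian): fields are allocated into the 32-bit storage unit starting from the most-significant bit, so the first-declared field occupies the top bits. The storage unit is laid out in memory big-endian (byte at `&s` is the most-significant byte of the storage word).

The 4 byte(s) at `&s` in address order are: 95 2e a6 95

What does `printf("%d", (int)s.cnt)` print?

[0]=0x95 [1]=0x2e [2]=0xa6 [3]=0x95 (big-endian) → word 0x952ea695
ver:7 @ bit 25 → (0x952ea695>>25)&0x7f = 0x4a
prio:3 @ bit 22 → (0x952ea695>>22)&0x7 = 0x4
cnt:10 @ bit 12 → (0x952ea695>>12)&0x3ff = 0x2ea  ←
err:12 @ bit 0 → (0x952ea695>>0)&0xfff = 0x695
cnt signed 10b, MSB=1: 746 - 1024 = -278

-278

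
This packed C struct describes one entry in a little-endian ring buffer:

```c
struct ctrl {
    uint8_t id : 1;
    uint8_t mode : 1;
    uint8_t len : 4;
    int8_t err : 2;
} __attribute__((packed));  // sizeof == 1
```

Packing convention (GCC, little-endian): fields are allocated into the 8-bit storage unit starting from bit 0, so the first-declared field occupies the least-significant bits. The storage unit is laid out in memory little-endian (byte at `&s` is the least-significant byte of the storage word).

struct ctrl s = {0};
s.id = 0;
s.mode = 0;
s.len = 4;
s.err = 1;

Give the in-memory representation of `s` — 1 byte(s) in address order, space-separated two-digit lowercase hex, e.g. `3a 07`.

50

id (1b) val=0 bits=0x0 at bit 0: 0x00
mode (1b) val=0 bits=0x0 at bit 1: 0x00
len (4b) val=4 bits=0x4 at bit 2: 0x10
err (2b) val=1 bits=0x1 at bit 6: 0x50
word = 0x50 → little-endian bytes:
  [0]=0x50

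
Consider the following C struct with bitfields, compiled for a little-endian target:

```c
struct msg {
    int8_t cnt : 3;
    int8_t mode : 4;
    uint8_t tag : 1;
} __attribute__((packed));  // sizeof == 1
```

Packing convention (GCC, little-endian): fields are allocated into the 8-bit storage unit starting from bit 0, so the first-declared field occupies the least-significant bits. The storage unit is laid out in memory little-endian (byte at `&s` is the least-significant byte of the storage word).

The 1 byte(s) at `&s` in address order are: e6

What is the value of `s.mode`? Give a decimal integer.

-4

[0]=0xe6 (little-endian) → word 0xe6
cnt [0+:3] = (word>>0) & 0x7 = 6
mode [3+:4] = (word>>3) & 0xf = 12  ←
tag [7+:1] = (word>>7) & 0x1 = 1
mode signed 4b, MSB=1: 12 - 16 = -4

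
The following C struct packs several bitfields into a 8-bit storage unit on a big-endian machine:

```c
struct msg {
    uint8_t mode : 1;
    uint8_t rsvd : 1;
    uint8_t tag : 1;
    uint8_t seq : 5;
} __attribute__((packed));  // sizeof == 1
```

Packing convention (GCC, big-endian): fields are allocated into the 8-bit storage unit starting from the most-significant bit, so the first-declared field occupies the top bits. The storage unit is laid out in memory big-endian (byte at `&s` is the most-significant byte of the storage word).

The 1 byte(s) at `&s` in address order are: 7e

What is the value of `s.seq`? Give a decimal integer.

30

[0]=0x7e (big-endian) → word 0x7e
mode [7+:1] = (word>>7) & 0x1 = 0
rsvd [6+:1] = (word>>6) & 0x1 = 1
tag [5+:1] = (word>>5) & 0x1 = 1
seq [0+:5] = (word>>0) & 0x1f = 30  ←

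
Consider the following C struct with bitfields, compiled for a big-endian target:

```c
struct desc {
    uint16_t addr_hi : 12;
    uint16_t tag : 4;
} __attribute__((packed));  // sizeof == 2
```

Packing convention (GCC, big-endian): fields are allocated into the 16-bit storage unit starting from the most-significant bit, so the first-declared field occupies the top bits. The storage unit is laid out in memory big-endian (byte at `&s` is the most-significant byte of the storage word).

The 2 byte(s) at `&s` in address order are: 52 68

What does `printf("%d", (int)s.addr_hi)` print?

1318

[0]=0x52 [1]=0x68 (big-endian) → word 0x5268
addr_hi:12 @ bit 4 → (0x5268>>4)&0xfff = 0x526  ←
tag:4 @ bit 0 → (0x5268>>0)&0xf = 0x8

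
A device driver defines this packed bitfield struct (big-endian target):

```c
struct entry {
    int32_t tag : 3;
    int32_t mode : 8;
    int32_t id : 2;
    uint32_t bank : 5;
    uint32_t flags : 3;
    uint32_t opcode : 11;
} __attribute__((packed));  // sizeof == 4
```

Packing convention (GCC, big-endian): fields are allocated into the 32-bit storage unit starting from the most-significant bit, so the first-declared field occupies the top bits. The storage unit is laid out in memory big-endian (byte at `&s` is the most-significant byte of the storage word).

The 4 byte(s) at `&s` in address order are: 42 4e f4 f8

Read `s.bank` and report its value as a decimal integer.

27

[0]=0x42 [1]=0x4e [2]=0xf4 [3]=0xf8 (big-endian) → word 0x424ef4f8
tag:3 @ bit 29 → (0x424ef4f8>>29)&0x7 = 0x2
mode:8 @ bit 21 → (0x424ef4f8>>21)&0xff = 0x12
id:2 @ bit 19 → (0x424ef4f8>>19)&0x3 = 0x1
bank:5 @ bit 14 → (0x424ef4f8>>14)&0x1f = 0x1b  ←
flags:3 @ bit 11 → (0x424ef4f8>>11)&0x7 = 0x6
opcode:11 @ bit 0 → (0x424ef4f8>>0)&0x7ff = 0x4f8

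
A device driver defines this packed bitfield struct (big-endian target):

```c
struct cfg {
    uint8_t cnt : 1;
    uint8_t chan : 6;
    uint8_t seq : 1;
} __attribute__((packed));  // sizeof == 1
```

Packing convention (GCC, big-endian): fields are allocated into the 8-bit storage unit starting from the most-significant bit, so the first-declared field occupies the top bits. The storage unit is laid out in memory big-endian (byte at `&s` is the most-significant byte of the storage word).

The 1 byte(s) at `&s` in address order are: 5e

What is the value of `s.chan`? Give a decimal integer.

[0]=0x5e (big-endian) → word 0x5e
cnt:1 @ bit 7 → (0x5e>>7)&0x1 = 0x0
chan:6 @ bit 1 → (0x5e>>1)&0x3f = 0x2f  ←
seq:1 @ bit 0 → (0x5e>>0)&0x1 = 0x0

47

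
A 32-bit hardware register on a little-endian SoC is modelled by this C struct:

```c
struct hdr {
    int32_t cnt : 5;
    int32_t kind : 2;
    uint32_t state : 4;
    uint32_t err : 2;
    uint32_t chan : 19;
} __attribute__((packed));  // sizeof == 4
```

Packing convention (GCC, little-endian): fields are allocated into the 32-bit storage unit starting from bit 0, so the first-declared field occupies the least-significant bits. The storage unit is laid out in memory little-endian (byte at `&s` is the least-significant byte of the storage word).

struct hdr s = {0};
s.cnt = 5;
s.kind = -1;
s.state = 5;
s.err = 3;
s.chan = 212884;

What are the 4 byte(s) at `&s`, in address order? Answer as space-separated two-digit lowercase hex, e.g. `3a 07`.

[0+:5] cnt=5 & 0x1f = 0x5; word=0x00000005
[5+:2] kind=-1 & 0x3 = 0x3; word=0x00000065
[7+:4] state=5 & 0xf = 0x5; word=0x000002e5
[11+:2] err=3 & 0x3 = 0x3; word=0x00001ae5
[13+:19] chan=212884 & 0x7ffff = 0x33f94; word=0x67f29ae5
word = 0x67f29ae5 → little-endian bytes:
  [0]=0xe5  [1]=0x9a  [2]=0xf2  [3]=0x67

e5 9a f2 67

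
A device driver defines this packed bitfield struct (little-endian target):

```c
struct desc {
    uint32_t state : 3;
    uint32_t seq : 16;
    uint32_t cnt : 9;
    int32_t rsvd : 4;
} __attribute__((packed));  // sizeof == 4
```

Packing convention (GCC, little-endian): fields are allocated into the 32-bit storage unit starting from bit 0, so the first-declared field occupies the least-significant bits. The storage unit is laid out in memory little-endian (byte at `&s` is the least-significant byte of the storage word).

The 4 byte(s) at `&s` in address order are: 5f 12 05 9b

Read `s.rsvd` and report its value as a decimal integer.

-7

[0]=0x5f [1]=0x12 [2]=0x05 [3]=0x9b (little-endian) → word 0x9b05125f
state [0+:3] = (word>>0) & 0x7 = 7
seq [3+:16] = (word>>3) & 0xffff = 41547
cnt [19+:9] = (word>>19) & 0x1ff = 352
rsvd [28+:4] = (word>>28) & 0xf = 9  ←
rsvd signed 4b, MSB=1: 9 - 16 = -7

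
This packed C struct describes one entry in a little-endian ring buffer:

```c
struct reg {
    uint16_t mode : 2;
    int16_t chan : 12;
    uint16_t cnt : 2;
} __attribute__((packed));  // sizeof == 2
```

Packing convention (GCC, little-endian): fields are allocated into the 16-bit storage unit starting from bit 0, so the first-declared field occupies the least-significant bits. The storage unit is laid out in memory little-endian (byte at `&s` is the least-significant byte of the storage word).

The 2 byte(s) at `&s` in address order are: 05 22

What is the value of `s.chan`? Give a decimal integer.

-1919

[0]=0x05 [1]=0x22 (little-endian) → word 0x2205
mode:2 @ bit 0 → (0x2205>>0)&0x3 = 0x1
chan:12 @ bit 2 → (0x2205>>2)&0xfff = 0x881  ←
cnt:2 @ bit 14 → (0x2205>>14)&0x3 = 0x0
chan signed 12b, MSB=1: 2177 - 4096 = -1919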